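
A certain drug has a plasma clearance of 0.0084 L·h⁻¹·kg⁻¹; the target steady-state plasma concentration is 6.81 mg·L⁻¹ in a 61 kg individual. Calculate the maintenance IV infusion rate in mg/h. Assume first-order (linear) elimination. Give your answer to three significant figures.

CL = 0.0084 L·h⁻¹·kg⁻¹ × 61 kg = 0.5124 L/h
At steady state, infusion rate equals elimination rate: rate in = CL × Css.
Rate = CL × Css = 0.5124 × 6.81 = 3.489 mg/h

3.49 mg/h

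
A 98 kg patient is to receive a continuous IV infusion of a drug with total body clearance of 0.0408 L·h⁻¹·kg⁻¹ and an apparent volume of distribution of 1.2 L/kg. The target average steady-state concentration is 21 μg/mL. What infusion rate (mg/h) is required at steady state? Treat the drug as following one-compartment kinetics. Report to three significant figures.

84.0 mg/h

CL = 0.0408 L·h⁻¹·kg⁻¹ × 98 kg = 3.998 L/h
R₀ = 3.998 × 21 = 83.96 mg/h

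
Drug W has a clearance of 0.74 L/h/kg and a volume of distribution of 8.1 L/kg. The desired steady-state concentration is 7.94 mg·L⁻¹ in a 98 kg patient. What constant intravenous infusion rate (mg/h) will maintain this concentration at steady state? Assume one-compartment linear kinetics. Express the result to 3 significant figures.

CL = 0.74 L/h/kg × 98 kg = 72.52 L/h
At steady state, infusion rate equals elimination rate: rate in = CL × Css.
R₀ = 72.52 × 7.94 = 575.8 mg/h

576 mg/h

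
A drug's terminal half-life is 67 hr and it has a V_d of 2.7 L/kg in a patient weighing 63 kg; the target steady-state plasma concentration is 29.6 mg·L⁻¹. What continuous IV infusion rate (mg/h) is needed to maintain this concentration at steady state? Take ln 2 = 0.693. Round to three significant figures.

Vd(total) = 63 kg × 2.7 L/kg = 170.1 L
CL = ln 2 · Vd / t½ = 0.693 × 170.1 / 67 = 1.759 L/h
Infusion rate = CL × Css = 1.759 × 29.6 = 52.07 mg/h

52.1 mg/h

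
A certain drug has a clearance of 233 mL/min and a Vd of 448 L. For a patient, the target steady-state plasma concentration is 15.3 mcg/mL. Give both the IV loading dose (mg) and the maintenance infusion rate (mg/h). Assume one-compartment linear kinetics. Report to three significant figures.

(a) 6850 mg; (b) 214 mg/h

LD = Vd · C_target = 448.0 × 15.3 = 6854 mg
CL = 233 mL/min = 233 × 0.06 = 13.98 L/h
Maintenance infusion rate = CL × Css = 13.98 × 15.3 = 213.9 mg/h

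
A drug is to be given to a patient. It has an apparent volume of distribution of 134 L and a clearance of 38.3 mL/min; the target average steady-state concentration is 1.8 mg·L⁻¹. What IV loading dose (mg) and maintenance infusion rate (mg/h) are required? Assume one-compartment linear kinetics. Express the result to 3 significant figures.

(a) 241 mg; (b) 4.14 mg/h

Loading: fill Vd to C_target → 134.0 L × 1.8 mg/L = 241.2 mg
CL = 38.3 mL/min × 60/1000 = 2.298 L/h
Maintenance: replace elimination → rate = CL × Css = 2.298 × 1.8 = 4.136 mg/h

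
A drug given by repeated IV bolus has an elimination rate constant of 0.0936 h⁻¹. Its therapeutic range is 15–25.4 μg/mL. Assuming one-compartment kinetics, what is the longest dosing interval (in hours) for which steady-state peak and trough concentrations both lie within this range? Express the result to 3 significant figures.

5.63 h

Between IV bolus doses, concentration decays as C = C₀·e^(−kτ), so C_peak/C_trough = e^(kτ).
τ_max = ln(C_peak/C_trough) / k = ln(25.4/15) / 0.09360 = 0.5267 / 0.09360 = 5.627 h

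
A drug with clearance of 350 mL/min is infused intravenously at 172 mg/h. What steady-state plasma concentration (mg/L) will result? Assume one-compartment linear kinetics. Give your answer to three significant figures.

CL = 350 mL/min = 350 × 0.06 = 21.00 L/h
Css = rate / CL = 172 / 21.00 = 8.190 mg/L

8.19 mg/L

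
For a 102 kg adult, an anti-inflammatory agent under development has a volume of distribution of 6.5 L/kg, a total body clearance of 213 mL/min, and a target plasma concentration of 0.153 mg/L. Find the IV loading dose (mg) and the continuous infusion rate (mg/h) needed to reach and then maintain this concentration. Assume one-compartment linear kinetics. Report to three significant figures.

(a) 101 mg; (b) 1.96 mg/h

Total Vd = 6.5 × 102 = 663.0 L
Loading dose = Vd × C = 663.0 × 0.153 = 101.4 mg
CL = 213 mL/min × 60/1000 = 12.78 L/h
Maintenance infusion rate = CL × Css = 12.78 × 0.153 = 1.955 mg/h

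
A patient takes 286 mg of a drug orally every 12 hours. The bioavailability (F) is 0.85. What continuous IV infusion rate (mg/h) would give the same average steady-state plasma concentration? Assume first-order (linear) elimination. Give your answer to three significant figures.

20.3 mg/h

Equivalent systemic input: infusion rate = F·D/τ.
Rate = 0.85 × 286 / 12 = 20.26 mg/h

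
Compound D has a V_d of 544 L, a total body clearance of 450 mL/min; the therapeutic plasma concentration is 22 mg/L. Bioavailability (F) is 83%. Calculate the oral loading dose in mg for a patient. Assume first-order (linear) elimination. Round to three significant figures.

LD = Vd × C / F = 544.0 × 22.00 / 0.83 = 14420 mg

14400 mg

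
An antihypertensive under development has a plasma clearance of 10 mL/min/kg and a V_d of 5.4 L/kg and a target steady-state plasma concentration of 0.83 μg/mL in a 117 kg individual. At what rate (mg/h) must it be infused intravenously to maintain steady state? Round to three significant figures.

58.3 mg/h

CL = 10 mL/min/kg × 117 kg = 1170 mL/min = 1170 × 60/1000 = 70.20 L/h
At steady state, infusion rate equals elimination rate: rate in = CL × Css.
R₀ = 70.20 × 0.83 = 58.27 mg/h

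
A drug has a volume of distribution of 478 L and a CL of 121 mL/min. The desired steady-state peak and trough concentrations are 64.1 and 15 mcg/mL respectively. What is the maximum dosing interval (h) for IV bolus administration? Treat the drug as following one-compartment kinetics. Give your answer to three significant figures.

95.6 h

Convert clearance: 121 mL/min × 60 min/h ÷ 1000 mL/L = 7.260 L/h
k = CL / Vd = 7.260 / 478.0 = 0.01519 h⁻¹
Between IV bolus doses, concentration decays as C = C₀·e^(−kτ), so C_peak/C_trough = e^(kτ).
τ_max = ln(C_peak/C_trough) / k = ln(64.1/15) / 0.01519 = 1.452 / 0.01519 = 95.59 h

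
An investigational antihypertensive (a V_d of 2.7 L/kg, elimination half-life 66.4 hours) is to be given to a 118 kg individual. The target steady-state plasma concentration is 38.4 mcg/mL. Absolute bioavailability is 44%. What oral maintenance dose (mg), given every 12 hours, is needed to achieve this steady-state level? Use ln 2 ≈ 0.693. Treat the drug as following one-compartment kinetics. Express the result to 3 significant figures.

Vd(total) = 118 kg × 2.7 L/kg = 318.6 L
CL = ln 2 · Vd / t½ = 0.693 × 318.6 / 66.4 = 3.325 L/h
D = CL × Css × τ / F = 3.325 × 38.4 × 12 / 0.44 = 3482 mg

3480 mg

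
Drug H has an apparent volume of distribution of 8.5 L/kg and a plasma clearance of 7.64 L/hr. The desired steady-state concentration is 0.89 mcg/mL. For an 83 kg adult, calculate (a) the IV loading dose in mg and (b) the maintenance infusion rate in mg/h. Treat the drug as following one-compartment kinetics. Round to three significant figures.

(a) 628 mg; (b) 6.80 mg/h

Total Vd = 8.5 × 83 = 705.5 L
Loading: fill Vd to C_target → 705.5 L × 0.89 mg/L = 627.9 mg
Maintenance: replace elimination → rate = CL × Css = 7.640 × 0.89 = 6.800 mg/h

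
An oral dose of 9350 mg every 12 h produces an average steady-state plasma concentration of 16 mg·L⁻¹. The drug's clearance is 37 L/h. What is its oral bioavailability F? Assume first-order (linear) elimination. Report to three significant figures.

0.760

F·D/τ = CL·Css at steady state → F = CL·Css·τ / D.
F = 37 × 16 × 12 / 9350 = 0.760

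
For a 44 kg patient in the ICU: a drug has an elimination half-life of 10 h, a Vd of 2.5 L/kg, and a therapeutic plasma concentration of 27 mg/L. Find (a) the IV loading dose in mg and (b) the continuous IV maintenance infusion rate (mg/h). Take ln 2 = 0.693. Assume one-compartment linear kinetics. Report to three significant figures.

Vd(total) = 44 kg × 2.5 L/kg = 110.0 L
LD = Vd × C = 110.0 × 27 = 2970 mg
CL = 0.693 × Vd / t½ = 0.693 × 110.0 / 10 = 7.623 L/h
Infusion rate = CL × Css = 7.623 × 27 = 205.8 mg/h

(a) 2970 mg; (b) 206 mg/h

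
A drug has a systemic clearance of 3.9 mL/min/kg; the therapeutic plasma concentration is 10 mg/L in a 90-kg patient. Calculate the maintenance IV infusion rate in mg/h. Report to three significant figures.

CL = 3.9 mL/min/kg × 90 kg = 351.0 mL/min = 351.0 × 60/1000 = 21.06 L/h
R₀ = 21.06 × 10 = 210.6 mg/h

211 mg/h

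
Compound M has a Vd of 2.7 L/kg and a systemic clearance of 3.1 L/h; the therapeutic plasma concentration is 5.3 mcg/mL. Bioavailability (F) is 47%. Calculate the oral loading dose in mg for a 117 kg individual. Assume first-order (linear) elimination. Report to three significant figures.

Vd = 2.7 L/kg × 117 kg = 315.9 L
The loading dose fills Vd to the target concentration; clearance is irrelevant here.
LD = Vd × C / F = 315.9 × 5.300 / 0.47 = 3562 mg

3560 mg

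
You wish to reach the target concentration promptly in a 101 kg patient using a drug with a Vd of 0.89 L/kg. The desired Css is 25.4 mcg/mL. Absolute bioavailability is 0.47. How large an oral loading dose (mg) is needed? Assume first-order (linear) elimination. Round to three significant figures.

4860 mg

Total Vd = 0.89 × 101 = 89.89 L
The loading dose fills Vd to the target concentration.
LD = Vd × C / F = 89.89 × 25.40 / 0.47 = 4858 mg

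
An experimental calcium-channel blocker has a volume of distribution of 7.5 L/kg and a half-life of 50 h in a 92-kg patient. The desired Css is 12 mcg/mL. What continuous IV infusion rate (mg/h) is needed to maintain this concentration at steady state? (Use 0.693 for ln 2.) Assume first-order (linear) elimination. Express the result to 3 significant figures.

115 mg/h

Total Vd = 7.5 × 92 = 690.0 L
k = 0.693/50 = 0.01386 h⁻¹, so CL = k·Vd = 0.01386 × 690.0 = 9.563 L/h
Infusion rate = CL × Css = 9.563 × 12 = 114.8 mg/h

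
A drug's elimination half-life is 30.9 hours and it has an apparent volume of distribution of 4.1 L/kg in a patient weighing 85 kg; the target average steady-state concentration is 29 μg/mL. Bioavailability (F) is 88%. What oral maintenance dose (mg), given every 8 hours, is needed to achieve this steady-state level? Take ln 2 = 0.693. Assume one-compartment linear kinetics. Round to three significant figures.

Total Vd = 4.1 × 85 = 348.5 L
CL = ln 2 · Vd / t½ = 0.693 × 348.5 / 30.9 = 7.816 L/h
D = CL × Css × τ / F = 7.816 × 29 × 8 / 0.88 = 2061 mg

2060 mg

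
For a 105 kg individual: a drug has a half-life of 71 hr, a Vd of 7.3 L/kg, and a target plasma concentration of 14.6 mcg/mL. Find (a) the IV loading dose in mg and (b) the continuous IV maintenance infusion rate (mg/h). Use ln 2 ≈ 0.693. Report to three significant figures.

Vd = 7.3 L/kg × 105 kg = 766.5 L
LD = Vd × C = 766.5 × 14.6 = 11190 mg
CL = 0.693 × Vd / t½ = 0.693 × 766.5 / 71 = 7.481 L/h
Infusion rate = CL × Css = 7.481 × 14.6 = 109.2 mg/h

(a) 11200 mg; (b) 109 mg/h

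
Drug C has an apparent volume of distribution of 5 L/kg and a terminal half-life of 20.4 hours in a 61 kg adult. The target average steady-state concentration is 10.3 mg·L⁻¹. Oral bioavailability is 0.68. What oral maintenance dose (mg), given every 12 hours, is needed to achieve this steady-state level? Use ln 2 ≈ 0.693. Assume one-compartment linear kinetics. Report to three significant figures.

Total Vd = 5 × 61 = 305.0 L
CL = ln 2 · Vd / t½ = 0.693 × 305.0 / 20.4 = 10.36 L/h
D = CL × Css × τ / F = 10.36 × 10.3 × 12 / 0.68 = 1883 mg

1880 mg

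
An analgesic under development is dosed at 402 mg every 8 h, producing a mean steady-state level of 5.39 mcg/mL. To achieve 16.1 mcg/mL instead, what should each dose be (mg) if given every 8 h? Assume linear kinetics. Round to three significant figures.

1200 mg

With linear kinetics, Css is proportional to dose rate (D/τ) at fixed clearance.
D₂ = D₁ × (Css,target / Css,current) = 402 × 16.1/5.39 = 1201 mg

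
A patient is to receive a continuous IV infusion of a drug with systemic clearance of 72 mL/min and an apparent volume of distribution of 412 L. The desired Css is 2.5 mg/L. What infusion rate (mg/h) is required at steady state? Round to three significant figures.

10.8 mg/h

CL = 72 mL/min = 72 × 0.06 = 4.320 L/h
Infusion rate = CL · Css = 4.320 L/h × 2.5 mg/L = 10.80 mg/h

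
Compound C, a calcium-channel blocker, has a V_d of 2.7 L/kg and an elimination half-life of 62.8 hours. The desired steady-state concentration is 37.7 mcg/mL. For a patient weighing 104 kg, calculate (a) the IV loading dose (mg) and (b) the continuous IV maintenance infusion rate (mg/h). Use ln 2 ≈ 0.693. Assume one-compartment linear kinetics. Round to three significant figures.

Vd = 2.7 L/kg × 104 kg = 280.8 L
LD = Vd × C = 280.8 × 37.7 = 10590 mg
CL = 0.693 × Vd / t½ = 0.693 × 280.8 / 62.8 = 3.099 L/h
Infusion rate = CL × Css = 3.099 × 37.7 = 116.8 mg/h

(a) 10600 mg; (b) 117 mg/h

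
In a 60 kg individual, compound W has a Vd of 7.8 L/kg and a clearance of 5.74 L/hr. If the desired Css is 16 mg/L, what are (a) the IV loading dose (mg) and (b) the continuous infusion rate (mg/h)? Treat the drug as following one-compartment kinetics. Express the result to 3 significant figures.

Vd(total) = 60 kg × 7.8 L/kg = 468.0 L
Loading: fill Vd to C_target → 468.0 L × 16 mg/L = 7488 mg
Infusion rate = 5.740 L/h × 16 mg/L = 91.84 mg/h

(a) 7490 mg; (b) 91.8 mg/h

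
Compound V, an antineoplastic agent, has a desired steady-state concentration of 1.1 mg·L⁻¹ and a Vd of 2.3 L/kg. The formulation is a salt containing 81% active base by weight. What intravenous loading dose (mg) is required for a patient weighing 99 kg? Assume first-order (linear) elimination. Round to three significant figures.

Vd = 2.3 L/kg × 99 kg = 227.7 L
LD = Vd × C / S = 227.7 × 1.100 / 0.81 = 309.2 mg

309 mg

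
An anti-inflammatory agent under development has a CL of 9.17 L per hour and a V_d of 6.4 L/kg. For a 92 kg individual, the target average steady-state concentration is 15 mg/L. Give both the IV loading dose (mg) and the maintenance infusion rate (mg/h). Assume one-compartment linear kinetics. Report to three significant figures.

(a) 8830 mg; (b) 138 mg/h

Total Vd = 6.4 × 92 = 588.8 L
Loading: fill Vd to C_target → 588.8 L × 15 mg/L = 8832 mg
Maintenance: replace elimination → rate = CL × Css = 9.170 × 15 = 137.6 mg/h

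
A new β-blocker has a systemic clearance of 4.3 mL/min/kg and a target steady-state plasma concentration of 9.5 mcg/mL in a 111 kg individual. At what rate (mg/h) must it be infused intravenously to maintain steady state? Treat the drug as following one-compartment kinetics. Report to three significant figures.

CL = 4.3 mL/min/kg × 111 kg = 477.3 mL/min = 477.3 × 60/1000 = 28.64 L/h
At steady state, infusion rate equals elimination rate: rate in = CL × Css.
Rate = CL × Css = 28.64 × 9.5 = 272.1 mg/h

272 mg/h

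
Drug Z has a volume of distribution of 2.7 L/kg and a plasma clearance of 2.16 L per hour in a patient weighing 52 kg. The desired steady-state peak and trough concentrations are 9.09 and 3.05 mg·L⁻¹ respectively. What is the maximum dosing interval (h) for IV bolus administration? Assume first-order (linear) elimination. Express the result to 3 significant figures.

71.0 h

Total Vd = 2.7 × 52 = 140.4 L
k = CL / Vd = 2.160 / 140.4 = 0.01538 h⁻¹
Between IV bolus doses, concentration decays as C = C₀·e^(−kτ), so C_peak/C_trough = e^(kτ).
τ_max = ln(C_peak/C_trough) / k = ln(9.09/3.05) / 0.01538 = 1.092 / 0.01538 = 71.00 h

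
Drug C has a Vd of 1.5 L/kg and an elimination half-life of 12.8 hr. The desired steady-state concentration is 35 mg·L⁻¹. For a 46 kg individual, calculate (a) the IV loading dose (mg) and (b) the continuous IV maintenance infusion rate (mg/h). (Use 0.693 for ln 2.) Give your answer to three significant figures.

(a) 2420 mg; (b) 131 mg/h

Vd = 1.5 L/kg × 46 kg = 69.00 L
LD = Vd × C = 69.00 × 35 = 2415 mg
CL = 0.693 × Vd / t½ = 0.693 × 69.00 / 12.8 = 3.736 L/h
Infusion rate = CL × Css = 3.736 × 35 = 130.8 mg/h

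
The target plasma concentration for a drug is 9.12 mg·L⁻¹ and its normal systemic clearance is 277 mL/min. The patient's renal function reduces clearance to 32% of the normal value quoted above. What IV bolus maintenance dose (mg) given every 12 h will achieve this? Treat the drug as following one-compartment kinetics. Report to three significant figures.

582 mg

CL = 277 mL/min = 277 × 0.06 = 16.62 L/h
Patient clearance = 0.32 × 16.62 = 5.318 L/h
D = CL × Css × τ = 5.318 × 9.12 × 12 = 582.0 mg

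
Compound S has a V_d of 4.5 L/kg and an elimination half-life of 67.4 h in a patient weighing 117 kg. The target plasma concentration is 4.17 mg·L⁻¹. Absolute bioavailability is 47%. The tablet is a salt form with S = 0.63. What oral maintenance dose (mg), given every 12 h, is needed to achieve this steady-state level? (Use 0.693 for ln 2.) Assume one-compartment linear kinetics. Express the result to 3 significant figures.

Vd = 4.5 L/kg × 117 kg = 526.5 L
k = 0.693/67.4 = 0.01028 h⁻¹, so CL = k·Vd = 0.01028 × 526.5 = 5.412 L/h
D = CL × Css × τ / F / S = 5.412 × 4.17 × 12 / 0.47 / 0.63 = 914.6 mg

915 mg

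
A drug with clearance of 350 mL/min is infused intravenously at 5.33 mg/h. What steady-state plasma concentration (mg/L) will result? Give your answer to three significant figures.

Convert clearance: 350 mL/min × 60 min/h ÷ 1000 mL/L = 21.00 L/h
Css = rate / CL = 5.33 / 21.00 = 0.2538 mg/L

0.254 mg/L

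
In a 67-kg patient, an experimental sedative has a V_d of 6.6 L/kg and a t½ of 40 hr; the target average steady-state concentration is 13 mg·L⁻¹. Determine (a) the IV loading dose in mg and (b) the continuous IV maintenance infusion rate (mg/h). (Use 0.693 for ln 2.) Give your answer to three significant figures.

Vd = 6.6 L/kg × 67 kg = 442.2 L
LD = Vd × C = 442.2 × 13 = 5749 mg
CL = 0.693 × Vd / t½ = 0.693 × 442.2 / 40 = 7.661 L/h
Infusion rate = CL × Css = 7.661 × 13 = 99.59 mg/h

(a) 5750 mg; (b) 99.6 mg/h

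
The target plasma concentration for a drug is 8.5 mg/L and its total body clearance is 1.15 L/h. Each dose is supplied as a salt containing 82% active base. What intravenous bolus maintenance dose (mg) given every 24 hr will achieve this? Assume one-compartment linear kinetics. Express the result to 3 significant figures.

D = CL × Css × τ / S = 1.150 × 8.5 × 24 / 0.82 = 286.1 mg

286 mg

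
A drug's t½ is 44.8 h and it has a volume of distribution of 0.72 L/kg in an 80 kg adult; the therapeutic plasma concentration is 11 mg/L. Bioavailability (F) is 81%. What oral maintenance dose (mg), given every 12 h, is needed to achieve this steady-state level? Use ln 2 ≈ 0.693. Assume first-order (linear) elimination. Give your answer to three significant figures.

145 mg

Total Vd = 0.72 × 80 = 57.60 L
CL = ln 2 · Vd / t½ = 0.693 × 57.60 / 44.8 = 0.8910 L/h
D = CL × Css × τ / F = 0.8910 × 11 × 12 / 0.81 = 145.2 mg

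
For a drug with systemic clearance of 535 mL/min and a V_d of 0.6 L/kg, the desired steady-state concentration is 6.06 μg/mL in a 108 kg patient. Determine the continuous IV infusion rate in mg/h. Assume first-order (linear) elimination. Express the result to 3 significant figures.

CL = 535 mL/min = 535 × 0.06 = 32.10 L/h
Rate = CL × Css = 32.10 × 6.06 = 194.5 mg/h

195 mg/h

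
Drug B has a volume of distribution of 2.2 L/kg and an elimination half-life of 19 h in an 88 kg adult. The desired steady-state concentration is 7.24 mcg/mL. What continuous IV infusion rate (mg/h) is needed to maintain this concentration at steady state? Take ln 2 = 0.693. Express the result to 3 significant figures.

51.1 mg/h

Total Vd = 2.2 × 88 = 193.6 L
CL = ln 2 · Vd / t½ = 0.693 × 193.6 / 19 = 7.061 L/h
Infusion rate = CL × Css = 7.061 × 7.24 = 51.12 mg/h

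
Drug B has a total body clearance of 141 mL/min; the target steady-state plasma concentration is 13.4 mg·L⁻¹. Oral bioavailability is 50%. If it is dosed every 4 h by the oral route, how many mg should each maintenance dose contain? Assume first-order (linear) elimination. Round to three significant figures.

CL = 141 mL/min × 60/1000 = 8.460 L/h
D = CL × Css × τ / F = 8.460 × 13.4 × 4 / 0.5 = 906.9 mg

907 mg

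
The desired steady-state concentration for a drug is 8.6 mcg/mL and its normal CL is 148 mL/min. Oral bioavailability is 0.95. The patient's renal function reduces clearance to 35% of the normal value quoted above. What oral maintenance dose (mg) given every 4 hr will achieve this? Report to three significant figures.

113 mg

Convert clearance: 148 mL/min × 60 min/h ÷ 1000 mL/L = 8.880 L/h
Patient clearance = 0.35 × 8.880 = 3.108 L/h
D = CL × Css × τ / F = 3.108 × 8.6 × 4 / 0.95 = 112.5 mg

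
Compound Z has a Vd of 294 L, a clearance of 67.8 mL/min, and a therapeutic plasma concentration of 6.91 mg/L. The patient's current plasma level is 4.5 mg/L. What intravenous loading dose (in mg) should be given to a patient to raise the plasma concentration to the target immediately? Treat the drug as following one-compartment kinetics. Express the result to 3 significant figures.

709 mg

Concentration deficit ΔC = 6.91 − 4.5 = 2.410 mg/L
LD = Vd × ΔC = 294.0 × 2.410 = 708.5 mg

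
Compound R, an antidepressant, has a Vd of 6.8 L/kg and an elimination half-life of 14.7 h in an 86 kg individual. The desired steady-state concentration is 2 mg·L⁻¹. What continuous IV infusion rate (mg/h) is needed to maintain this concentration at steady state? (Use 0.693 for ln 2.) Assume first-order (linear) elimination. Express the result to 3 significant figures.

55.1 mg/h

Vd(total) = 86 kg × 6.8 L/kg = 584.8 L
k = 0.693/14.7 = 0.04714 h⁻¹, so CL = k·Vd = 0.04714 × 584.8 = 27.57 L/h
Infusion rate = CL × Css = 27.57 × 2 = 55.14 mg/h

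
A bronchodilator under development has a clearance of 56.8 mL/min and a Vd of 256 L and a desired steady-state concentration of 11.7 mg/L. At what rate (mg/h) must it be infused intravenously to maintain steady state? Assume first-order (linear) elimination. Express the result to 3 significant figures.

39.9 mg/h

CL = 56.8 mL/min × 60/1000 = 3.408 L/h
At steady state, infusion rate equals elimination rate: rate in = CL × Css.
R₀ = 3.408 × 11.7 = 39.87 mg/h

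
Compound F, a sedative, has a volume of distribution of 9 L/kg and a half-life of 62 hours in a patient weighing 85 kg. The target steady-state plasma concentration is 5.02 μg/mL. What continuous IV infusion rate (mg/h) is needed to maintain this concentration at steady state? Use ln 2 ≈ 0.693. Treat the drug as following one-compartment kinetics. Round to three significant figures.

42.9 mg/h

Vd = 9 L/kg × 85 kg = 765.0 L
CL = 0.693 × Vd / t½ = 0.693 × 765.0 / 62 = 8.551 L/h
Infusion rate = CL × Css = 8.551 × 5.02 = 42.93 mg/h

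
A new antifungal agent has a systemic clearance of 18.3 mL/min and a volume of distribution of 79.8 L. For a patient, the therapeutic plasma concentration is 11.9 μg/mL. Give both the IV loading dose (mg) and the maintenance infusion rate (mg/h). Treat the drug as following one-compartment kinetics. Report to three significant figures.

Loading dose = Vd × C = 79.80 × 11.9 = 949.6 mg
Convert clearance: 18.3 mL/min × 60 min/h ÷ 1000 mL/L = 1.098 L/h
Infusion rate = 1.098 L/h × 11.9 mg/L = 13.07 mg/h

(a) 950 mg; (b) 13.1 mg/h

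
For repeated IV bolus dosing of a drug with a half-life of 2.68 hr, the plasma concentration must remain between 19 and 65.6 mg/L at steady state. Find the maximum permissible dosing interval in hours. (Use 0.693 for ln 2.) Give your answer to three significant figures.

4.79 h

k = 0.693 / t½ = 0.693 / 2.68 = 0.2586 h⁻¹
Between IV bolus doses, concentration decays as C = C₀·e^(−kτ), so C_peak/C_trough = e^(kτ).
τ_max = ln(C_peak/C_trough) / k = ln(65.6/19) / 0.2586 = 1.239 / 0.2586 = 4.791 h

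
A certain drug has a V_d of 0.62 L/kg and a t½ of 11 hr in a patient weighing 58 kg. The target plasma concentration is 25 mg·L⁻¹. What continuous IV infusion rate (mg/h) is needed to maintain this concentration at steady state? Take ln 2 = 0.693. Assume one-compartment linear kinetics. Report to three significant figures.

56.6 mg/h

Vd = 0.62 L/kg × 58 kg = 35.96 L
k = 0.693/11 = 0.06300 h⁻¹, so CL = k·Vd = 0.06300 × 35.96 = 2.265 L/h
Infusion rate = CL × Css = 2.265 × 25 = 56.63 mg/h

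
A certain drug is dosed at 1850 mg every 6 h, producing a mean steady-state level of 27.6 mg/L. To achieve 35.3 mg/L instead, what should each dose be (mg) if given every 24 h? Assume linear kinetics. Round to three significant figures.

9460 mg

For first-order elimination, Css ∝ F·D/(CL·τ); F and CL are unchanged, so Css ∝ D/τ.
D₂ = D₁ × (Css,target / Css,current) × (τ₂/τ₁) = 1850 × (35.3/27.6) × (24/6) = 9464 mg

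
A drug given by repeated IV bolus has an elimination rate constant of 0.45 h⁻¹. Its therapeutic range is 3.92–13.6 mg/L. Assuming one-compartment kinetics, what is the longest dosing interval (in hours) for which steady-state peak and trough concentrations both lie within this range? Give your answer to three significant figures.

2.76 h

Between IV bolus doses, concentration decays as C = C₀·e^(−kτ), so C_peak/C_trough = e^(kτ).
τ_max = ln(C_peak/C_trough) / k = ln(13.6/3.92) / 0.4500 = 1.244 / 0.4500 = 2.764 h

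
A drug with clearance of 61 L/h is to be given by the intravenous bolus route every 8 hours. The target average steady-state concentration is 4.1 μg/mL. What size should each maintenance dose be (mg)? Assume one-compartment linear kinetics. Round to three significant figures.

D = CL × Css × τ = 61.00 × 4.1 × 8 = 2001 mg

2000 mg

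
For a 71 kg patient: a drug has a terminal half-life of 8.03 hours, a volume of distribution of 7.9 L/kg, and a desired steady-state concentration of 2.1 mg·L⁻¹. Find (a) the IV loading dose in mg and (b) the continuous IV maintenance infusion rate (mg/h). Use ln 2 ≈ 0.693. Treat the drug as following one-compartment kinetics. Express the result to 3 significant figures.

(a) 1180 mg; (b) 102 mg/h

Total Vd = 7.9 × 71 = 560.9 L
LD = Vd × C = 560.9 × 2.1 = 1178 mg
CL = 0.693 × Vd / t½ = 0.693 × 560.9 / 8.03 = 48.41 L/h
Infusion rate = CL × Css = 48.41 × 2.1 = 101.7 mg/h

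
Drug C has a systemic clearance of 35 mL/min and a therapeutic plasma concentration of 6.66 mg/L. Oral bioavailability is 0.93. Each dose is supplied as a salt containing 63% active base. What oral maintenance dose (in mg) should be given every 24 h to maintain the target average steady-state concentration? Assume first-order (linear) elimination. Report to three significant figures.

CL = 35 mL/min = 35 × 0.06 = 2.100 L/h
D = CL × Css × τ / F / S = 2.100 × 6.66 × 24 / 0.93 / 0.63 = 572.9 mg

573 mg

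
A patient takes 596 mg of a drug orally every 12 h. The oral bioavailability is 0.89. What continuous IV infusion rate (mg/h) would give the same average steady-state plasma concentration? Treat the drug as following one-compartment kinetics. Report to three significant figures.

Equivalent systemic input: infusion rate = F·D/τ.
Rate = 0.89 × 596 / 12 = 44.20 mg/h

44.2 mg/h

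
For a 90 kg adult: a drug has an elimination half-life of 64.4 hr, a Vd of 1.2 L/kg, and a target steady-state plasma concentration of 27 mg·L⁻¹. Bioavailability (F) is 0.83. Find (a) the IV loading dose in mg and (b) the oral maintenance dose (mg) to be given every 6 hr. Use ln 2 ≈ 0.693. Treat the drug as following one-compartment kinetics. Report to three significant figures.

(a) 2920 mg; (b) 227 mg

Vd(total) = 90 kg × 1.2 L/kg = 108.0 L
LD = Vd × C = 108.0 × 27 = 2916 mg
CL = 0.693 × Vd / t½ = 0.693 × 108.0 / 64.4 = 1.162 L/h
D = CL × Css × τ / F = 1.162 × 27 × 6 / 0.83 = 226.8 mg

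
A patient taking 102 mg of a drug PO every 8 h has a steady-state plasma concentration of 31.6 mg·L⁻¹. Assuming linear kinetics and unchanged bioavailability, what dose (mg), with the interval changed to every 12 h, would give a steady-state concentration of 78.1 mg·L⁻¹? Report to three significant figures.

378 mg

With linear kinetics, Css is proportional to dose rate (D/τ) at fixed clearance.
D₂ = D₁ × (Css,target / Css,current) × (τ₂/τ₁) = 102 × (78.1/31.6) × (12/8) = 378.1 mg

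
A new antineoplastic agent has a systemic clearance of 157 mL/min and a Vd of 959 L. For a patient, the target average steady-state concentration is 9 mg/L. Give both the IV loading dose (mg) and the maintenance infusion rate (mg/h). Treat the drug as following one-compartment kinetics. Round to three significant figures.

(a) 8630 mg; (b) 84.8 mg/h

Loading: fill Vd to C_target → 959.0 L × 9 mg/L = 8631 mg
CL = 157 mL/min = 157 × 0.06 = 9.420 L/h
Maintenance infusion rate = CL × Css = 9.420 × 9 = 84.78 mg/h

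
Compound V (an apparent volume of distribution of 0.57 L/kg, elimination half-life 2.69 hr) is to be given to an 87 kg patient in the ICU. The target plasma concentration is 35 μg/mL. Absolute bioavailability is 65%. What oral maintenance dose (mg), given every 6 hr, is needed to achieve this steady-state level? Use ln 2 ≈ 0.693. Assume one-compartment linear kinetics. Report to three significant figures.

4130 mg

Total Vd = 0.57 × 87 = 49.59 L
CL = 0.693 × Vd / t½ = 0.693 × 49.59 / 2.69 = 12.78 L/h
D = CL × Css × τ / F = 12.78 × 35 × 6 / 0.65 = 4129 mg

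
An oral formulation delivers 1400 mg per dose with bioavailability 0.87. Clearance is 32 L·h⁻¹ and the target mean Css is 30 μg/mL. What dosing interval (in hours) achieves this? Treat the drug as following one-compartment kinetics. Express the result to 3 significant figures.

F·D/τ = CL·Css → τ = F·D / (CL·Css).
τ = 0.87 × 1400 / (32 × 30) = 1.269 h

1.27 h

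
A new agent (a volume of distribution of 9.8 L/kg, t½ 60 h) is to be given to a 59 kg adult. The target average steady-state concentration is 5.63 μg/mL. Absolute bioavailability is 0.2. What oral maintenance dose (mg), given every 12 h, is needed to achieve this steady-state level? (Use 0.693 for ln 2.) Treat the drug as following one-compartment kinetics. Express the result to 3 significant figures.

2260 mg

Total Vd = 9.8 × 59 = 578.2 L
CL = 0.693 × Vd / t½ = 0.693 × 578.2 / 60 = 6.678 L/h
D = CL × Css × τ / F = 6.678 × 5.63 × 12 / 0.2 = 2256 mg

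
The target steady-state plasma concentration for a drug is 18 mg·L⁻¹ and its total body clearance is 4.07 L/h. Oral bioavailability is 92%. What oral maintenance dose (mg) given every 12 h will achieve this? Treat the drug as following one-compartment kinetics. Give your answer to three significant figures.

D = CL × Css × τ / F = 4.070 × 18 × 12 / 0.92 = 955.6 mg

956 mg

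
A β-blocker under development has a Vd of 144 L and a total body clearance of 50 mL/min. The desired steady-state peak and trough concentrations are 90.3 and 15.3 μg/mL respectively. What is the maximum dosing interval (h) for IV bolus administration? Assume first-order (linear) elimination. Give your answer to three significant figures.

CL = 50 mL/min × 60/1000 = 3.000 L/h
k = CL / Vd = 3.000 / 144.0 = 0.02083 h⁻¹
Between IV bolus doses, concentration decays as C = C₀·e^(−kτ), so C_peak/C_trough = e^(kτ).
τ_max = ln(C_peak/C_trough) / k = ln(90.3/15.3) / 0.02083 = 1.775 / 0.02083 = 85.21 h

85.2 h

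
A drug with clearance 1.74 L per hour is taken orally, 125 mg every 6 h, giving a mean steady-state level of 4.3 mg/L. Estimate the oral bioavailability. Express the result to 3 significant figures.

F·D/τ = CL·Css at steady state → F = CL·Css·τ / D.
F = 1.74 × 4.3 × 6 / 125 = 0.359

0.359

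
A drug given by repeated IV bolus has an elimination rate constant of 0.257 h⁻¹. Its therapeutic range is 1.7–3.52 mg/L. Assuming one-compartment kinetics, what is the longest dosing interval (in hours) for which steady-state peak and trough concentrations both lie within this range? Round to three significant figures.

2.83 h

Between IV bolus doses, concentration decays as C = C₀·e^(−kτ), so C_peak/C_trough = e^(kτ).
τ_max = ln(C_peak/C_trough) / k = ln(3.52/1.7) / 0.2570 = 0.7278 / 0.2570 = 2.832 h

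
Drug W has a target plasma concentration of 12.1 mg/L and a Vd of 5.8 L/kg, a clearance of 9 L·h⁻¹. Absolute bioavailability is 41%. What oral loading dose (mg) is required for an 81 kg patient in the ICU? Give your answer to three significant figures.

Vd(total) = 81 kg × 5.8 L/kg = 469.8 L
LD = Vd × C / F = 469.8 × 12.10 / 0.41 = 13860 mg

13900 mg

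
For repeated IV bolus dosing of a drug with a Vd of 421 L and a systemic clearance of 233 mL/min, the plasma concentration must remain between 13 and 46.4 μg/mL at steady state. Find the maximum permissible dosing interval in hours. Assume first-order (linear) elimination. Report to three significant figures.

CL = 233 mL/min = 233 × 0.06 = 13.98 L/h
k = CL / Vd = 13.98 / 421.0 = 0.03321 h⁻¹
Between IV bolus doses, concentration decays as C = C₀·e^(−kτ), so C_peak/C_trough = e^(kτ).
τ_max = ln(C_peak/C_trough) / k = ln(46.4/13) / 0.03321 = 1.272 / 0.03321 = 38.30 h

38.3 h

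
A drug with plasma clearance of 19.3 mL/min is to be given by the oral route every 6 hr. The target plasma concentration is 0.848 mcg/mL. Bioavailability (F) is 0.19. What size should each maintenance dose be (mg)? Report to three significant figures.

31.0 mg

CL = 19.3 mL/min × 60/1000 = 1.158 L/h
D = CL × Css × τ / F = 1.158 × 0.848 × 6 / 0.19 = 31.01 mg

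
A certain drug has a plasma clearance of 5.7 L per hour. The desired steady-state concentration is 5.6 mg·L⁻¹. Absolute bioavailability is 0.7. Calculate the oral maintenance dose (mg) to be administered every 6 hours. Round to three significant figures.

274 mg

At steady state, dose per interval replaces the amount cleared in that interval: F·D/τ = CL·Css.
D = CL × Css × τ / F = 5.700 × 5.6 × 6 / 0.7 = 273.6 mg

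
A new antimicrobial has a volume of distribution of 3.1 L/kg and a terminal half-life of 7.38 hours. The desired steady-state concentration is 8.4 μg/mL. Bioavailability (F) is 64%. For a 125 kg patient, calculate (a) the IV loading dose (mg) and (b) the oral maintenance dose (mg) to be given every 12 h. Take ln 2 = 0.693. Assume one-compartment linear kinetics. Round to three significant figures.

Vd = 3.1 L/kg × 125 kg = 387.5 L
LD = Vd × C = 387.5 × 8.4 = 3255 mg
CL = 0.693 × Vd / t½ = 0.693 × 387.5 / 7.38 = 36.39 L/h
D = CL × Css × τ / F = 36.39 × 8.4 × 12 / 0.64 = 5731 mg

(a) 3260 mg; (b) 5730 mg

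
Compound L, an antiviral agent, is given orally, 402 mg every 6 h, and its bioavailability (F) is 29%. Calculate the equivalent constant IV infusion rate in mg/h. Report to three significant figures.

Equivalent systemic input: infusion rate = F·D/τ.
Rate = 0.29 × 402 / 6 = 19.43 mg/h

19.4 mg/h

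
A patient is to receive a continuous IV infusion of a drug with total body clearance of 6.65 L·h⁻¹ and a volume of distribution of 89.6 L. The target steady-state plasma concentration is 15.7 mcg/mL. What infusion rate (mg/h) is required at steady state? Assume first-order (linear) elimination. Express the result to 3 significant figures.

Rate = CL × Css = 6.650 × 15.7 = 104.4 mg/h

104 mg/h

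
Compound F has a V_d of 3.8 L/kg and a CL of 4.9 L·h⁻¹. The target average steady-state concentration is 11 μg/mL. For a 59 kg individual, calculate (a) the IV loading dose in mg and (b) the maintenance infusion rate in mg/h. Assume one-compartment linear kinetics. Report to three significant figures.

(a) 2470 mg; (b) 53.9 mg/h

Total Vd = 3.8 × 59 = 224.2 L
Loading: fill Vd to C_target → 224.2 L × 11 mg/L = 2466 mg
Maintenance: replace elimination → rate = CL × Css = 4.900 × 11 = 53.90 mg/h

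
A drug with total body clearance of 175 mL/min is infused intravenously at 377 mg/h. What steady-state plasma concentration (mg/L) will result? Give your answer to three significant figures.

CL = 175 mL/min = 175 × 0.06 = 10.50 L/h
Css = rate / CL = 377 / 10.50 = 35.90 mg/L

35.9 mg/L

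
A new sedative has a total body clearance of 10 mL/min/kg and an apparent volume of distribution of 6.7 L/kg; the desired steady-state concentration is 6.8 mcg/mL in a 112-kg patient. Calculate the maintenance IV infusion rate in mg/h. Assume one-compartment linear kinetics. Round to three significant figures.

457 mg/h

CL = 10 mL/min/kg × 112 kg = 1120 mL/min = 1120 × 60/1000 = 67.20 L/h
Rate = CL × Css = 67.20 × 6.8 = 457.0 mg/h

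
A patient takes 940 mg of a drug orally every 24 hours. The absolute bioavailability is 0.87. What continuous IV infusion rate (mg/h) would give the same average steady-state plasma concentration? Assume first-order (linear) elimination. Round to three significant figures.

Equivalent systemic input: infusion rate = F·D/τ.
Rate = 0.87 × 940 / 24 = 34.08 mg/h

34.1 mg/h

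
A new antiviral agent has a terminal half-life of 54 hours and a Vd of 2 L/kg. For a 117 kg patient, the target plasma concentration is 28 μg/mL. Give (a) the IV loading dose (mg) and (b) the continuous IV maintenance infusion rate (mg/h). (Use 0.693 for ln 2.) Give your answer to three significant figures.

(a) 6550 mg; (b) 84.1 mg/h

Vd(total) = 117 kg × 2 L/kg = 234.0 L
LD = Vd × C = 234.0 × 28 = 6552 mg
CL = 0.693 × Vd / t½ = 0.693 × 234.0 / 54 = 3.003 L/h
Infusion rate = CL × Css = 3.003 × 28 = 84.08 mg/h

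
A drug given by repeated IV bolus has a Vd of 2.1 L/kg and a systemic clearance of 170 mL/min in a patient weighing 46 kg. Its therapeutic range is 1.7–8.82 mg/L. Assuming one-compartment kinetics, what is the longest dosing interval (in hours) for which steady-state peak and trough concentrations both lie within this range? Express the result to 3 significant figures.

15.6 h

Vd = 2.1 L/kg × 46 kg = 96.60 L
CL = 170 mL/min × 60/1000 = 10.20 L/h
k = CL / Vd = 10.20 / 96.60 = 0.1056 h⁻¹
Between IV bolus doses, concentration decays as C = C₀·e^(−kτ), so C_peak/C_trough = e^(kτ).
τ_max = ln(C_peak/C_trough) / k = ln(8.82/1.7) / 0.1056 = 1.646 / 0.1056 = 15.59 h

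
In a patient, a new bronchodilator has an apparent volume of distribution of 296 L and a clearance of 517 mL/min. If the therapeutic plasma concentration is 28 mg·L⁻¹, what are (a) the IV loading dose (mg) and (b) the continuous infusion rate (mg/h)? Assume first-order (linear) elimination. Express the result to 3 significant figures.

LD = Vd · C_target = 296.0 × 28 = 8288 mg
Convert clearance: 517 mL/min × 60 min/h ÷ 1000 mL/L = 31.02 L/h
Maintenance: replace elimination → rate = CL × Css = 31.02 × 28 = 868.6 mg/h

(a) 8290 mg; (b) 869 mg/h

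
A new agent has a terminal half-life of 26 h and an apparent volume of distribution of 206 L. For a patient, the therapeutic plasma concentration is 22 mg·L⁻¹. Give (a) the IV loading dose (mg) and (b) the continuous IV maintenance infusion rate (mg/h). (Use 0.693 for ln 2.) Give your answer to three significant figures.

LD = Vd × C = 206.0 × 22 = 4532 mg
CL = 0.693 × Vd / t½ = 0.693 × 206.0 / 26 = 5.491 L/h
Infusion rate = CL × Css = 5.491 × 22 = 120.8 mg/h

(a) 4530 mg; (b) 121 mg/h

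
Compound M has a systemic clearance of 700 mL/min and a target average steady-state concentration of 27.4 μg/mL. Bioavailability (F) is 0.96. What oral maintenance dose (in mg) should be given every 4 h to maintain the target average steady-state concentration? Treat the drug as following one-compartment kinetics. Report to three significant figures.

CL = 700 mL/min × 60/1000 = 42.00 L/h
D = CL × Css × τ / F = 42.00 × 27.4 × 4 / 0.96 = 4795 mg

4800 mg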